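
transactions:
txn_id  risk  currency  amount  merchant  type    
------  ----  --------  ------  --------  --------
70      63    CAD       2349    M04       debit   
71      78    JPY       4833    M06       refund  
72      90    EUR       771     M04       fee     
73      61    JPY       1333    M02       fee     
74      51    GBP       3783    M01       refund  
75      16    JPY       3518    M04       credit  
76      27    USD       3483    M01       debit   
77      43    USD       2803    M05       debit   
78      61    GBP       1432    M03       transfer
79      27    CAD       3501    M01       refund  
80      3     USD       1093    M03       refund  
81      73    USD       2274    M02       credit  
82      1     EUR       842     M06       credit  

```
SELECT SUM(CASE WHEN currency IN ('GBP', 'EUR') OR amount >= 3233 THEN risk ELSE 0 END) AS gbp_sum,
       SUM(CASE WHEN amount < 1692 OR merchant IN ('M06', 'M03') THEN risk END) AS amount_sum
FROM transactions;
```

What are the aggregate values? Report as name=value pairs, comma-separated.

gbp_sum=351, amount_sum=294

[gbp_sum: currency IN ('GBP', 'EUR') OR amount >= 3233]
txn_id=70: ✗
txn_id=71: ✓ → 78
txn_id=72: ✓ → 90
txn_id=73: ✗
txn_id=74: ✓ → 51
txn_id=75: ✓ → 16
txn_id=76: ✓ → 27
txn_id=77: ✗
txn_id=78: ✓ → 61
txn_id=79: ✓ → 27
txn_id=80: ✗
txn_id=81: ✗
txn_id=82: ✓ → 1
gbp_sum = 78 + 90 + 51 + 16 + 27 + 61 + 27 + 1 = 351
—
[amount_sum: amount < 1692 OR merchant IN ('M06', 'M03')]
txn_id=70: ✗
txn_id=71: ✓ → 78
txn_id=72: ✓ → 90
txn_id=73: ✓ → 61
txn_id=74: ✗
txn_id=75: ✗
txn_id=76: ✗
txn_id=77: ✗
txn_id=78: ✓ → 61
txn_id=79: ✗
txn_id=80: ✓ → 3
txn_id=81: ✗
txn_id=82: ✓ → 1
amount_sum = 78 + 90 + 61 + 61 + 3 + 1 = 294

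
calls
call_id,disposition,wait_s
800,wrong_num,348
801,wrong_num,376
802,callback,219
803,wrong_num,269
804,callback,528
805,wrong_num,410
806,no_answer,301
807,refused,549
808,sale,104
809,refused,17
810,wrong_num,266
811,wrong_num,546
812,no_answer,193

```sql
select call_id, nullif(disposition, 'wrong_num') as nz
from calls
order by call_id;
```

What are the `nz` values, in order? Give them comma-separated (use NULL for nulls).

NULL, NULL, callback, NULL, callback, NULL, no_answer, refused, sale, refused, NULL, NULL, no_answer

call_id=800: disposition=wrong_num vs wrong_num: equal → NULL
call_id=801: disposition=wrong_num vs wrong_num: equal → NULL
call_id=802: disposition=callback vs wrong_num: differ → callback
call_id=803: disposition=wrong_num vs wrong_num: equal → NULL
call_id=804: disposition=callback vs wrong_num: differ → callback
call_id=805: disposition=wrong_num vs wrong_num: equal → NULL
call_id=806: disposition=no_answer vs wrong_num: differ → no_answer
call_id=807: disposition=refused vs wrong_num: differ → refused
call_id=808: disposition=sale vs wrong_num: differ → sale
call_id=809: disposition=refused vs wrong_num: differ → refused
call_id=810: disposition=wrong_num vs wrong_num: equal → NULL
call_id=811: disposition=wrong_num vs wrong_num: equal → NULL
call_id=812: disposition=no_answer vs wrong_num: differ → no_answer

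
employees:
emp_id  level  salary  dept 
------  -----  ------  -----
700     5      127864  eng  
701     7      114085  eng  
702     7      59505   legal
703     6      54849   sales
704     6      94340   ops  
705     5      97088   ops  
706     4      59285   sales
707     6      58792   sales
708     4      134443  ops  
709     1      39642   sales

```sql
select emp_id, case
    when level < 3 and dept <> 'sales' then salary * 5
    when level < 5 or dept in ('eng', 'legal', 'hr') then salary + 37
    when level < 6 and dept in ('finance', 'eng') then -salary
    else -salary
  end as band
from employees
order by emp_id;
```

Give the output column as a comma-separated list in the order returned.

emp_id=700: level < 5 or dept in ('eng', 'legal', 'hr') → 127901
emp_id=701: level < 5 or dept in ('eng', 'legal', 'hr') → 114122
emp_id=702: level < 5 or dept in ('eng', 'legal', 'hr') → 59542
emp_id=703: ELSE → -54849
emp_id=704: ELSE → -94340
emp_id=705: ELSE → -97088
emp_id=706: level < 5 or dept in ('eng', 'legal', 'hr') → 59322
emp_id=707: ELSE → -58792
emp_id=708: level < 5 or dept in ('eng', 'legal', 'hr') → 134480
emp_id=709: level < 5 or dept in ('eng', 'legal', 'hr') → 39679

127901, 114122, 59542, -54849, -94340, -97088, 59322, -58792, 134480, 39679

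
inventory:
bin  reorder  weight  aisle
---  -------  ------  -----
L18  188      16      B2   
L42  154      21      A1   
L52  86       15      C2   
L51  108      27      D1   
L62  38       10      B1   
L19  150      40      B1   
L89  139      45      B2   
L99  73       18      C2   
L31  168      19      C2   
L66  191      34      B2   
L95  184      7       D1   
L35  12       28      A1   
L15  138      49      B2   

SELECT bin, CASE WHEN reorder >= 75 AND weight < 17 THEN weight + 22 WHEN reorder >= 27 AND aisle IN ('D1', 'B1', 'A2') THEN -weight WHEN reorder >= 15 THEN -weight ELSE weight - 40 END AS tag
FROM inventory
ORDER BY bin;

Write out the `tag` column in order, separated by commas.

bin=L15: reorder >= 15 → -49
bin=L18: reorder >= 75 AND weight < 17 → 38
bin=L19: reorder >= 27 AND aisle IN ('D1', 'B1', 'A2') → -40
bin=L31: reorder >= 15 → -19
bin=L35: ELSE → -12
bin=L42: reorder >= 15 → -21
bin=L51: reorder >= 27 AND aisle IN ('D1', 'B1', 'A2') → -27
bin=L52: reorder >= 75 AND weight < 17 → 37
bin=L62: reorder >= 27 AND aisle IN ('D1', 'B1', 'A2') → -10
bin=L66: reorder >= 15 → -34
bin=L89: reorder >= 15 → -45
bin=L95: reorder >= 75 AND weight < 17 → 29
bin=L99: reorder >= 15 → -18

-49, 38, -40, -19, -12, -21, -27, 37, -10, -34, -45, 29, -18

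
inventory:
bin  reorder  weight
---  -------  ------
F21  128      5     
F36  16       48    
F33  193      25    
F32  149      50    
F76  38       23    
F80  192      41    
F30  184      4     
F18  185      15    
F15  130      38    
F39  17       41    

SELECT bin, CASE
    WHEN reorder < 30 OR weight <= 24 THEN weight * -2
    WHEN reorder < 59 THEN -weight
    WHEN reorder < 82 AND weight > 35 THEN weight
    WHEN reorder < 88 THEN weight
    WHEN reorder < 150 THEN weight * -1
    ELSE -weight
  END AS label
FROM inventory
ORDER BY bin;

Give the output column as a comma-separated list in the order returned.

-38, -30, -10, -8, -50, -25, -96, -82, -46, -41

bin=F15: reorder < 150 → -38
bin=F18: reorder < 30 OR weight <= 24 → -30
bin=F21: reorder < 30 OR weight <= 24 → -10
bin=F30: reorder < 30 OR weight <= 24 → -8
bin=F32: reorder < 150 → -50
bin=F33: ELSE → -25
bin=F36: reorder < 30 OR weight <= 24 → -96
bin=F39: reorder < 30 OR weight <= 24 → -82
bin=F76: reorder < 30 OR weight <= 24 → -46
bin=F80: ELSE → -41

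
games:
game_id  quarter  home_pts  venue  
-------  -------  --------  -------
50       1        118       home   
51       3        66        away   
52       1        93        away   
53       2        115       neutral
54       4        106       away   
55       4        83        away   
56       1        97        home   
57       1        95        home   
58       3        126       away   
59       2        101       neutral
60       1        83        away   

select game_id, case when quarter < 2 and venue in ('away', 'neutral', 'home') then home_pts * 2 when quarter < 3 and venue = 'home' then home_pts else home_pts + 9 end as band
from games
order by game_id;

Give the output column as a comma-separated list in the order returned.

236, 75, 186, 124, 115, 92, 194, 190, 135, 110, 166

game_id=50: quarter < 2 and venue in ('away', 'neutral', 'home') → 236
game_id=51: ELSE → 75
game_id=52: quarter < 2 and venue in ('away', 'neutral', 'home') → 186
game_id=53: ELSE → 124
game_id=54: ELSE → 115
game_id=55: ELSE → 92
game_id=56: quarter < 2 and venue in ('away', 'neutral', 'home') → 194
game_id=57: quarter < 2 and venue in ('away', 'neutral', 'home') → 190
game_id=58: ELSE → 135
game_id=59: ELSE → 110
game_id=60: quarter < 2 and venue in ('away', 'neutral', 'home') → 166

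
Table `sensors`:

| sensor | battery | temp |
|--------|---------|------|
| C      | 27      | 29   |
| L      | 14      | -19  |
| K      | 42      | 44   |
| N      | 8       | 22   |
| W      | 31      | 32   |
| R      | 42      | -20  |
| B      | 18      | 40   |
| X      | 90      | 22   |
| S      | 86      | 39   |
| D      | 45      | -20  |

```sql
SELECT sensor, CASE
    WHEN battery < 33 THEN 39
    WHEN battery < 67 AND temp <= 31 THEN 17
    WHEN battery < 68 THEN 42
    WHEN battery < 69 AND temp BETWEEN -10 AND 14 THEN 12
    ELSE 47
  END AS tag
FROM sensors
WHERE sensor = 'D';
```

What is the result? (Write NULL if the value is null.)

17

sensor = D: battery=45, temp=-20.
battery < 33 → false
battery < 67 AND temp <= 31 → true → 17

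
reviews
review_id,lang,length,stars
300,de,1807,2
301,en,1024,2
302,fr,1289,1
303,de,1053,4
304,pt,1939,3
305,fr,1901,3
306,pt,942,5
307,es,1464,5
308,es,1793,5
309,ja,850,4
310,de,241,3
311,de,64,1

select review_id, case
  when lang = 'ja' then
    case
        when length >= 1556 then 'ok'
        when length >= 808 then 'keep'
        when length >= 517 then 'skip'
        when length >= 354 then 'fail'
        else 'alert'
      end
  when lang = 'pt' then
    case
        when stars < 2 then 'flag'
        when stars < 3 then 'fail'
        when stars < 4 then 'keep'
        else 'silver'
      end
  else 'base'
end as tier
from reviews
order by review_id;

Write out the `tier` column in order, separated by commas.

base, base, base, base, keep, base, silver, base, base, keep, base, base

review_id=300: lang='de' → outer ELSE → base
review_id=301: lang='en' → outer ELSE → base
review_id=302: lang='fr' → outer ELSE → base
review_id=303: lang='de' → outer ELSE → base
review_id=304: lang='pt' → inner[stars < 4] → keep
review_id=305: lang='fr' → outer ELSE → base
review_id=306: lang='pt' → inner[ELSE] → silver
review_id=307: lang='es' → outer ELSE → base
review_id=308: lang='es' → outer ELSE → base
review_id=309: lang='ja' → inner[length >= 808] → keep
review_id=310: lang='de' → outer ELSE → base
review_id=311: lang='de' → outer ELSE → base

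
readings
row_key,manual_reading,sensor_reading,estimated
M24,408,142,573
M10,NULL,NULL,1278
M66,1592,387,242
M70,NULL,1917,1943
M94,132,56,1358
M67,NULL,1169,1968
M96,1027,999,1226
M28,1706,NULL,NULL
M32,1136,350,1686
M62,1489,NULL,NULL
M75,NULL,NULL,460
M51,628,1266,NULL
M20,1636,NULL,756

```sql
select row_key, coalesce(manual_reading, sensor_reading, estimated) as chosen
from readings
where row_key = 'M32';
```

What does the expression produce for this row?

1136

row_key = M32: manual_reading=1136, sensor_reading=350, estimated=1686.
manual_reading=1136 → 1136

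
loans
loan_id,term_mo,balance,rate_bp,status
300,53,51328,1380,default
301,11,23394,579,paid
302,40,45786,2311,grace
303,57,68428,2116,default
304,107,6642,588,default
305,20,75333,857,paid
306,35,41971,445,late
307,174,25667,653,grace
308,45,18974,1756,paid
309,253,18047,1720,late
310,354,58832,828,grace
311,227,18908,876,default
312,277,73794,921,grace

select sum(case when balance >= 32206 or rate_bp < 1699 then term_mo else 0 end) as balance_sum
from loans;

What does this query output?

1355

loan_id=300: ✓ → 53
loan_id=301: ✓ → 11
loan_id=302: ✓ → 40
loan_id=303: ✓ → 57
loan_id=304: ✓ → 107
loan_id=305: ✓ → 20
loan_id=306: ✓ → 35
loan_id=307: ✓ → 174
loan_id=308: ✗
loan_id=309: ✗
loan_id=310: ✓ → 354
loan_id=311: ✓ → 227
loan_id=312: ✓ → 277
balance_sum = 53 + 11 + 40 + 57 + 107 + 20 + 35 + 174 + 354 + 227 + 277 = 1355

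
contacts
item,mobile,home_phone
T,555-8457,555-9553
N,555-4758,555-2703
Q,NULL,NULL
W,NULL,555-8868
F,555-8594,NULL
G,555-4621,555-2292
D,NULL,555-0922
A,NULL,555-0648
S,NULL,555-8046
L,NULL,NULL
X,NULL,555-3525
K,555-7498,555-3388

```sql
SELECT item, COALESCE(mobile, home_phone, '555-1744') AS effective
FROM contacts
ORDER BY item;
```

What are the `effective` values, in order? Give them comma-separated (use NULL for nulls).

555-0648, 555-0922, 555-8594, 555-4621, 555-7498, 555-1744, 555-4758, 555-1744, 555-8046, 555-8457, 555-8868, 555-3525

item=A: mobile=NULL, home_phone=555-0648 → 555-0648
item=D: mobile=NULL, home_phone=555-0922 → 555-0922
item=F: mobile=555-8594 → 555-8594
item=G: mobile=555-4621 → 555-4621
item=K: mobile=555-7498 → 555-7498
item=L: mobile=NULL, home_phone=NULL, → literal 555-1744 → 555-1744
item=N: mobile=555-4758 → 555-4758
item=Q: mobile=NULL, home_phone=NULL, → literal 555-1744 → 555-1744
item=S: mobile=NULL, home_phone=555-8046 → 555-8046
item=T: mobile=555-8457 → 555-8457
item=W: mobile=NULL, home_phone=555-8868 → 555-8868
item=X: mobile=NULL, home_phone=555-3525 → 555-3525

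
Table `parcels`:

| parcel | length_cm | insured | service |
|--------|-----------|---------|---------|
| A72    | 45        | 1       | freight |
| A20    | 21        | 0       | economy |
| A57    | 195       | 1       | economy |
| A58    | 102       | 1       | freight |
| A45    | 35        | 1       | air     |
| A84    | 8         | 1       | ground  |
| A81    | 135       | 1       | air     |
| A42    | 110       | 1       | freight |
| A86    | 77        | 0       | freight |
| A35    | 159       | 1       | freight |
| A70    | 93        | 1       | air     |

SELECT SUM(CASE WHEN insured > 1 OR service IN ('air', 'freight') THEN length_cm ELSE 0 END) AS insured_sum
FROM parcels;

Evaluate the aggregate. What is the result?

756

parcel=A72: ✓ → 45
parcel=A20: ✗
parcel=A57: ✗
parcel=A58: ✓ → 102
parcel=A45: ✓ → 35
parcel=A84: ✗
parcel=A81: ✓ → 135
parcel=A42: ✓ → 110
parcel=A86: ✓ → 77
parcel=A35: ✓ → 159
parcel=A70: ✓ → 93
insured_sum = 45 + 102 + 35 + 135 + 110 + 77 + 159 + 93 = 756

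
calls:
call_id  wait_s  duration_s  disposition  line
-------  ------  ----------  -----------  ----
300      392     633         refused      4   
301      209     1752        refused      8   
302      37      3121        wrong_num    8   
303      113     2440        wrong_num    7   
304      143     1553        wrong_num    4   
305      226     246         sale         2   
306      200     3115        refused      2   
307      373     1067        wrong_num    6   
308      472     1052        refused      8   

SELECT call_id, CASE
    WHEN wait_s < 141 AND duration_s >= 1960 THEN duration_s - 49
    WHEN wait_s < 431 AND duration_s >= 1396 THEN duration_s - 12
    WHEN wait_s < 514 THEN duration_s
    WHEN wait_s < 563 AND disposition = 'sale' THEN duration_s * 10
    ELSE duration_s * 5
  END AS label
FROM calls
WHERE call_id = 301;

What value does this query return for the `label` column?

1740

call_id = 301: wait_s=209, duration_s=1752, disposition=refused, line=8.
wait_s < 141 AND duration_s >= 1960 → false
wait_s < 431 AND duration_s >= 1396 → true → 1740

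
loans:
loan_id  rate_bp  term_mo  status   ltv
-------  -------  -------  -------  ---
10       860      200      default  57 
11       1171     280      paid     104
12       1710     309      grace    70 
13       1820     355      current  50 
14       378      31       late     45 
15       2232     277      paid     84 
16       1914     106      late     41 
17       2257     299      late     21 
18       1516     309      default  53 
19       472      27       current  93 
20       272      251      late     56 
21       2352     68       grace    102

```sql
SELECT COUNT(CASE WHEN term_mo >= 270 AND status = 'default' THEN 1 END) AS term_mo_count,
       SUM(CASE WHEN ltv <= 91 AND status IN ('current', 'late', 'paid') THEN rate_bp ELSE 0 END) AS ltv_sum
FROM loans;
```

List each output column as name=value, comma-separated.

[term_mo_count: term_mo >= 270 AND status = 'default']
loan_id=10: ✗
loan_id=11: ✗
loan_id=12: ✗
loan_id=13: ✗
loan_id=14: ✗
loan_id=15: ✗
loan_id=16: ✗
loan_id=17: ✗
loan_id=18: ✓ → 1
loan_id=19: ✗
loan_id=20: ✗
loan_id=21: ✗
term_mo_count = COUNT(1) = 1
—
[ltv_sum: ltv <= 91 AND status IN ('current', 'late', 'paid')]
loan_id=10: ✗
loan_id=11: ✗
loan_id=12: ✗
loan_id=13: ✓ → 1820
loan_id=14: ✓ → 378
loan_id=15: ✓ → 2232
loan_id=16: ✓ → 1914
loan_id=17: ✓ → 2257
loan_id=18: ✗
loan_id=19: ✗
loan_id=20: ✓ → 272
loan_id=21: ✗
ltv_sum = 1820 + 378 + 2232 + 1914 + 2257 + 272 = 8873

term_mo_count=1, ltv_sum=8873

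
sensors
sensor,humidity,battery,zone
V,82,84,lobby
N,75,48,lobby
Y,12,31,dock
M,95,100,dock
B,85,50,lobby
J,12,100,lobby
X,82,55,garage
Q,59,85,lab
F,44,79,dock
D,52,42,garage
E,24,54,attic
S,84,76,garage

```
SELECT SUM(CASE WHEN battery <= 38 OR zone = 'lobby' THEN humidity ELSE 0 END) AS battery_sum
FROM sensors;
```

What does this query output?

266

sensor=V: ✓ → 82
sensor=N: ✓ → 75
sensor=Y: ✓ → 12
sensor=M: ✗
sensor=B: ✓ → 85
sensor=J: ✓ → 12
sensor=X: ✗
sensor=Q: ✗
sensor=F: ✗
sensor=D: ✗
sensor=E: ✗
sensor=S: ✗
battery_sum = 82 + 75 + 12 + 85 + 12 = 266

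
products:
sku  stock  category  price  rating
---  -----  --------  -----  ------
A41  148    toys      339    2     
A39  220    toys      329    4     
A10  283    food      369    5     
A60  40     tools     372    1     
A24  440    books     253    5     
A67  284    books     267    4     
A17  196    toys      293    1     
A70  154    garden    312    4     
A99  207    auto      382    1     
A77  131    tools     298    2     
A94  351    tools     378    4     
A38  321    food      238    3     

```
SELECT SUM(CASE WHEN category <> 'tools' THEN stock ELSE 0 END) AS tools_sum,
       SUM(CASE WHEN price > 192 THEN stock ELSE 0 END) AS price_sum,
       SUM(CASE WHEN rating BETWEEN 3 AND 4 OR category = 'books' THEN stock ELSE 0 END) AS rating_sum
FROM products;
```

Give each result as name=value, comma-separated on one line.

[tools_sum: category <> 'tools']
sku=A41: ✓ → 148
sku=A39: ✓ → 220
sku=A10: ✓ → 283
sku=A60: ✗
sku=A24: ✓ → 440
sku=A67: ✓ → 284
sku=A17: ✓ → 196
sku=A70: ✓ → 154
sku=A99: ✓ → 207
sku=A77: ✗
sku=A94: ✗
sku=A38: ✓ → 321
tools_sum = 148 + 220 + 283 + 440 + 284 + 196 + 154 + 207 + 321 = 2253
—
[price_sum: price > 192]
sku=A41: ✓ → 148
sku=A39: ✓ → 220
sku=A10: ✓ → 283
sku=A60: ✓ → 40
sku=A24: ✓ → 440
sku=A67: ✓ → 284
sku=A17: ✓ → 196
sku=A70: ✓ → 154
sku=A99: ✓ → 207
sku=A77: ✓ → 131
sku=A94: ✓ → 351
sku=A38: ✓ → 321
price_sum = 148 + 220 + 283 + 40 + 440 + 284 + 196 + 154 + 207 + 131 + 351 + 321 = 2775
—
[rating_sum: rating BETWEEN 3 AND 4 OR category = 'books']
sku=A41: ✗
sku=A39: ✓ → 220
sku=A10: ✗
sku=A60: ✗
sku=A24: ✓ → 440
sku=A67: ✓ → 284
sku=A17: ✗
sku=A70: ✓ → 154
sku=A99: ✗
sku=A77: ✗
sku=A94: ✓ → 351
sku=A38: ✓ → 321
rating_sum = 220 + 440 + 284 + 154 + 351 + 321 = 1770

tools_sum=2253, price_sum=2775, rating_sum=1770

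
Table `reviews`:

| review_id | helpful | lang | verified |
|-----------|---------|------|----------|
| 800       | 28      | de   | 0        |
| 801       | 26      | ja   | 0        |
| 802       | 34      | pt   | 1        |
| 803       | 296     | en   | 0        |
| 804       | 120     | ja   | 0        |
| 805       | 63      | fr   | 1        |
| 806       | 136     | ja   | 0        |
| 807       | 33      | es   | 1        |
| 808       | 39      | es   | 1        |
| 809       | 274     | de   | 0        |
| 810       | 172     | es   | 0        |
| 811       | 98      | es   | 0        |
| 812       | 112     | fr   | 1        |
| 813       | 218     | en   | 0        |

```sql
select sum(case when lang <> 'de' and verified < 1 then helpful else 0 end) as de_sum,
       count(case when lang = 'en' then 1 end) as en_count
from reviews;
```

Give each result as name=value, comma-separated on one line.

[de_sum: lang <> 'de' and verified < 1]
review_id=800: ✗
review_id=801: ✓ → 26
review_id=802: ✗
review_id=803: ✓ → 296
review_id=804: ✓ → 120
review_id=805: ✗
review_id=806: ✓ → 136
review_id=807: ✗
review_id=808: ✗
review_id=809: ✗
review_id=810: ✓ → 172
review_id=811: ✓ → 98
review_id=812: ✗
review_id=813: ✓ → 218
de_sum = 26 + 296 + 120 + 136 + 172 + 98 + 218 = 1066
—
[en_count: lang = 'en']
review_id=800: ✗
review_id=801: ✗
review_id=802: ✗
review_id=803: ✓ → 1
review_id=804: ✗
review_id=805: ✗
review_id=806: ✗
review_id=807: ✗
review_id=808: ✗
review_id=809: ✗
review_id=810: ✗
review_id=811: ✗
review_id=812: ✗
review_id=813: ✓ → 1
en_count = COUNT(1, 1) = 2

de_sum=1066, en_count=2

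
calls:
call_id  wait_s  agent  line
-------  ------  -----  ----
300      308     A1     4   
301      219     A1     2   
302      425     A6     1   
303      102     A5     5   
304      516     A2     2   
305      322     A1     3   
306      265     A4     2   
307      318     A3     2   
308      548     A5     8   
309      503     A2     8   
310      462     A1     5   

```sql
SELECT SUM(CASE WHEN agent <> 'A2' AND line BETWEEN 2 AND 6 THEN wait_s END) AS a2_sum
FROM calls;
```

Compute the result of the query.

1996

call_id=300: ✓ → 308
call_id=301: ✓ → 219
call_id=302: ✗
call_id=303: ✓ → 102
call_id=304: ✗
call_id=305: ✓ → 322
call_id=306: ✓ → 265
call_id=307: ✓ → 318
call_id=308: ✗
call_id=309: ✗
call_id=310: ✓ → 462
a2_sum = 308 + 219 + 102 + 322 + 265 + 318 + 462 = 1996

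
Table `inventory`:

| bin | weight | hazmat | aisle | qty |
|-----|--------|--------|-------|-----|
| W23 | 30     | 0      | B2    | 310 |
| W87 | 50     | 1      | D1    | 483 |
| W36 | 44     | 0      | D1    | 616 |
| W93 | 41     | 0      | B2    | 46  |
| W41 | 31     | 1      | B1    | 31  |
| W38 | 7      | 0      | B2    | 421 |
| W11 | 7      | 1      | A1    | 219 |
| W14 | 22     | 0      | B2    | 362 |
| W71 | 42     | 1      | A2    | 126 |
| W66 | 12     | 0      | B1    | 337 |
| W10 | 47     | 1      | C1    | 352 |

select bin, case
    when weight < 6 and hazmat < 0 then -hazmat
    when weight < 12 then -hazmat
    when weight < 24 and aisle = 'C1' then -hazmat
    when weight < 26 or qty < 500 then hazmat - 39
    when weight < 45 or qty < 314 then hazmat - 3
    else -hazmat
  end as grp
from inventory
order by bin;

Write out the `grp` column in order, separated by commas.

-38, -1, -39, -39, -3, 0, -38, -39, -38, -38, -39

bin=W10: weight < 26 or qty < 500 → -38
bin=W11: weight < 12 → -1
bin=W14: weight < 26 or qty < 500 → -39
bin=W23: weight < 26 or qty < 500 → -39
bin=W36: weight < 45 or qty < 314 → -3
bin=W38: weight < 12 → 0
bin=W41: weight < 26 or qty < 500 → -38
bin=W66: weight < 26 or qty < 500 → -39
bin=W71: weight < 26 or qty < 500 → -38
bin=W87: weight < 26 or qty < 500 → -38
bin=W93: weight < 26 or qty < 500 → -39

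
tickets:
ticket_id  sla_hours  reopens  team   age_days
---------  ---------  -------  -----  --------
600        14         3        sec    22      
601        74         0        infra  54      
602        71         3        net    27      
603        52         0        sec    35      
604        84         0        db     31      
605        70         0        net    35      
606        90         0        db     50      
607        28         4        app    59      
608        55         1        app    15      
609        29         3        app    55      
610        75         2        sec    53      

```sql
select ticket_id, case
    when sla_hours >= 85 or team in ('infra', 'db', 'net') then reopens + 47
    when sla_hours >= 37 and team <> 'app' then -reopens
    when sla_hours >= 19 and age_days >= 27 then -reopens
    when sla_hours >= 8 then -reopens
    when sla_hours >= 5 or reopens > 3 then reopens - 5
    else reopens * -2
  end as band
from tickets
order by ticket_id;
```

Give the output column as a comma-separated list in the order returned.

ticket_id=600: sla_hours >= 8 → -3
ticket_id=601: sla_hours >= 85 or team in ('infra', 'db', 'net') → 47
ticket_id=602: sla_hours >= 85 or team in ('infra', 'db', 'net') → 50
ticket_id=603: sla_hours >= 37 and team <> 'app' → 0
ticket_id=604: sla_hours >= 85 or team in ('infra', 'db', 'net') → 47
ticket_id=605: sla_hours >= 85 or team in ('infra', 'db', 'net') → 47
ticket_id=606: sla_hours >= 85 or team in ('infra', 'db', 'net') → 47
ticket_id=607: sla_hours >= 19 and age_days >= 27 → -4
ticket_id=608: sla_hours >= 8 → -1
ticket_id=609: sla_hours >= 19 and age_days >= 27 → -3
ticket_id=610: sla_hours >= 37 and team <> 'app' → -2

-3, 47, 50, 0, 47, 47, 47, -4, -1, -3, -2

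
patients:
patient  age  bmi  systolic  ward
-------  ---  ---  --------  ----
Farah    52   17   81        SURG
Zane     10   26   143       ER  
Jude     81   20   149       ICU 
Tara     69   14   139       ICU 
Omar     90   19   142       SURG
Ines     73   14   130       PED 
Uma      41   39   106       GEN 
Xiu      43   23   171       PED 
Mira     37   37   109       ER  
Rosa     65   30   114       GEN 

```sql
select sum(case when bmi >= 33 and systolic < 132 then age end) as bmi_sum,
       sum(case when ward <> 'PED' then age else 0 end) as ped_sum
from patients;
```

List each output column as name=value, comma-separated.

[bmi_sum: bmi >= 33 and systolic < 132]
patient=Farah: ✗
patient=Zane: ✗
patient=Jude: ✗
patient=Tara: ✗
patient=Omar: ✗
patient=Ines: ✗
patient=Uma: ✓ → 41
patient=Xiu: ✗
patient=Mira: ✓ → 37
patient=Rosa: ✗
bmi_sum = 41 + 37 = 78
—
[ped_sum: ward <> 'PED']
patient=Farah: ✓ → 52
patient=Zane: ✓ → 10
patient=Jude: ✓ → 81
patient=Tara: ✓ → 69
patient=Omar: ✓ → 90
patient=Ines: ✗
patient=Uma: ✓ → 41
patient=Xiu: ✗
patient=Mira: ✓ → 37
patient=Rosa: ✓ → 65
ped_sum = 52 + 10 + 81 + 69 + 90 + 41 + 37 + 65 = 445

bmi_sum=78, ped_sum=445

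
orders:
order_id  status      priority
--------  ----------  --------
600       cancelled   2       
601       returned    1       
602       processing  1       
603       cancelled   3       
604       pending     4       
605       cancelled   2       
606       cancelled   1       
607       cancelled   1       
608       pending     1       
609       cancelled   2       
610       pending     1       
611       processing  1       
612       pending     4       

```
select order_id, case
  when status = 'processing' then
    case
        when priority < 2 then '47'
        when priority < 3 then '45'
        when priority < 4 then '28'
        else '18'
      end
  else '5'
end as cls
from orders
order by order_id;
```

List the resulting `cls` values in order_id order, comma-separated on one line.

5, 5, 47, 5, 5, 5, 5, 5, 5, 5, 5, 47, 5

order_id=600: status='cancelled' → outer ELSE → 5
order_id=601: status='returned' → outer ELSE → 5
order_id=602: status='processing' → inner[priority < 2] → 47
order_id=603: status='cancelled' → outer ELSE → 5
order_id=604: status='pending' → outer ELSE → 5
order_id=605: status='cancelled' → outer ELSE → 5
order_id=606: status='cancelled' → outer ELSE → 5
order_id=607: status='cancelled' → outer ELSE → 5
order_id=608: status='pending' → outer ELSE → 5
order_id=609: status='cancelled' → outer ELSE → 5
order_id=610: status='pending' → outer ELSE → 5
order_id=611: status='processing' → inner[priority < 2] → 47
order_id=612: status='pending' → outer ELSE → 5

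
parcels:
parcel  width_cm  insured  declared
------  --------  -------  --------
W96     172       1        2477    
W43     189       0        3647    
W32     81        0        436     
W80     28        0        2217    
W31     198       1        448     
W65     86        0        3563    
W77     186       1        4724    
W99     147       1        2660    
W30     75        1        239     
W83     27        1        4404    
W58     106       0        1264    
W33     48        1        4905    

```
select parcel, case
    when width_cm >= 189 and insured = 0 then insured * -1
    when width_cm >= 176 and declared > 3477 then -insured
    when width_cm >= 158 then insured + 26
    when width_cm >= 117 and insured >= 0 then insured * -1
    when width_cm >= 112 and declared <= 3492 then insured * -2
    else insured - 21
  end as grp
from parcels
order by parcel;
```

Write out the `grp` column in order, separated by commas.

parcel=W30: ELSE → -20
parcel=W31: width_cm >= 158 → 27
parcel=W32: ELSE → -21
parcel=W33: ELSE → -20
parcel=W43: width_cm >= 189 and insured = 0 → 0
parcel=W58: ELSE → -21
parcel=W65: ELSE → -21
parcel=W77: width_cm >= 176 and declared > 3477 → -1
parcel=W80: ELSE → -21
parcel=W83: ELSE → -20
parcel=W96: width_cm >= 158 → 27
parcel=W99: width_cm >= 117 and insured >= 0 → -1

-20, 27, -21, -20, 0, -21, -21, -1, -21, -20, 27, -1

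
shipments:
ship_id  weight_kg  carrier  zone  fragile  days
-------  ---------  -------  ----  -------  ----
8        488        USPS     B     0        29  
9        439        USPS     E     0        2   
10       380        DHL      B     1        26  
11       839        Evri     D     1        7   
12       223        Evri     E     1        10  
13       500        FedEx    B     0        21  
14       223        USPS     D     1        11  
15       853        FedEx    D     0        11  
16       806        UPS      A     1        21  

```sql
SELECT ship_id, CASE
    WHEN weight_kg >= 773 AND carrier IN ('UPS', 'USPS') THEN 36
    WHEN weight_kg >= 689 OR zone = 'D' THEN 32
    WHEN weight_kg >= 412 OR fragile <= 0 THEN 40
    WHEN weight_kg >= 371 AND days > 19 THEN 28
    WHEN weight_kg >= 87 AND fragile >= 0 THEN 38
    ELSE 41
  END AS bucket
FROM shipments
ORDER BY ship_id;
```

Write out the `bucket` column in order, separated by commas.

40, 40, 28, 32, 38, 40, 32, 32, 36

ship_id=8: weight_kg >= 412 OR fragile <= 0 → 40
ship_id=9: weight_kg >= 412 OR fragile <= 0 → 40
ship_id=10: weight_kg >= 371 AND days > 19 → 28
ship_id=11: weight_kg >= 689 OR zone = 'D' → 32
ship_id=12: weight_kg >= 87 AND fragile >= 0 → 38
ship_id=13: weight_kg >= 412 OR fragile <= 0 → 40
ship_id=14: weight_kg >= 689 OR zone = 'D' → 32
ship_id=15: weight_kg >= 689 OR zone = 'D' → 32
ship_id=16: weight_kg >= 773 AND carrier IN ('UPS', 'USPS') → 36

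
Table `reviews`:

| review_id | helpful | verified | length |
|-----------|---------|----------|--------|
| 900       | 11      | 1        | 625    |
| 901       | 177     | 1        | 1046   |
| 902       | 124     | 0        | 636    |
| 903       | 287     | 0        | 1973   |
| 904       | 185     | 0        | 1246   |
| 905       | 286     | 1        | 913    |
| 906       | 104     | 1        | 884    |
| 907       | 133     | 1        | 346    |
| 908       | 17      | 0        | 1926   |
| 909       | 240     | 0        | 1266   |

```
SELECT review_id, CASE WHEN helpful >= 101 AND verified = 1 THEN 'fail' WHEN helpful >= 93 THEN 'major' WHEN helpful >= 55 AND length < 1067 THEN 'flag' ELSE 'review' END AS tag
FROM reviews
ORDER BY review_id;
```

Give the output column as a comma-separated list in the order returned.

review_id=900: ELSE → review
review_id=901: helpful >= 101 AND verified = 1 → fail
review_id=902: helpful >= 93 → major
review_id=903: helpful >= 93 → major
review_id=904: helpful >= 93 → major
review_id=905: helpful >= 101 AND verified = 1 → fail
review_id=906: helpful >= 101 AND verified = 1 → fail
review_id=907: helpful >= 101 AND verified = 1 → fail
review_id=908: ELSE → review
review_id=909: helpful >= 93 → major

review, fail, major, major, major, fail, fail, fail, review, major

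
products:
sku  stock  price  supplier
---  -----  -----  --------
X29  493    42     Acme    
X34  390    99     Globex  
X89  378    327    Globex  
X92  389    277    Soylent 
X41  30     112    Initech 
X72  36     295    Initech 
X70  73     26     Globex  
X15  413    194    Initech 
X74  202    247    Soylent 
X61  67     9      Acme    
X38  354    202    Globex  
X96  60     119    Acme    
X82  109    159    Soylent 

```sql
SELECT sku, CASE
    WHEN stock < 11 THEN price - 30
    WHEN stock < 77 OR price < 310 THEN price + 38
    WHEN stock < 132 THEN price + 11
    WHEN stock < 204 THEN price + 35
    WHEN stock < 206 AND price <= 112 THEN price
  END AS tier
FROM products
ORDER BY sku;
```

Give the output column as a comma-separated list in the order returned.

sku=X15: stock < 77 OR price < 310 → 232
sku=X29: stock < 77 OR price < 310 → 80
sku=X34: stock < 77 OR price < 310 → 137
sku=X38: stock < 77 OR price < 310 → 240
sku=X41: stock < 77 OR price < 310 → 150
sku=X61: stock < 77 OR price < 310 → 47
sku=X70: stock < 77 OR price < 310 → 64
sku=X72: stock < 77 OR price < 310 → 333
sku=X74: stock < 77 OR price < 310 → 285
sku=X82: stock < 77 OR price < 310 → 197
sku=X89: (no match → NULL) → NULL
sku=X92: stock < 77 OR price < 310 → 315
sku=X96: stock < 77 OR price < 310 → 157

232, 80, 137, 240, 150, 47, 64, 333, 285, 197, NULL, 315, 157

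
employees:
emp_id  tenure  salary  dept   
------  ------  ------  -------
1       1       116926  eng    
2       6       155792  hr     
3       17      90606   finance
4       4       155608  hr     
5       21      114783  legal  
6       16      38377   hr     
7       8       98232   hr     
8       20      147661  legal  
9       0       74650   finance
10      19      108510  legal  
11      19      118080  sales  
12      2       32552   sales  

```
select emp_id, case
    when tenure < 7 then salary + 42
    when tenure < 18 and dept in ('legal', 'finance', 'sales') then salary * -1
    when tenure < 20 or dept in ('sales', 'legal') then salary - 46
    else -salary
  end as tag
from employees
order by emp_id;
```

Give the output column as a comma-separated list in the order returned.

116968, 155834, -90606, 155650, 114737, 38331, 98186, 147615, 74692, 108464, 118034, 32594

emp_id=1: tenure < 7 → 116968
emp_id=2: tenure < 7 → 155834
emp_id=3: tenure < 18 and dept in ('legal', 'finance', 'sales') → -90606
emp_id=4: tenure < 7 → 155650
emp_id=5: tenure < 20 or dept in ('sales', 'legal') → 114737
emp_id=6: tenure < 20 or dept in ('sales', 'legal') → 38331
emp_id=7: tenure < 20 or dept in ('sales', 'legal') → 98186
emp_id=8: tenure < 20 or dept in ('sales', 'legal') → 147615
emp_id=9: tenure < 7 → 74692
emp_id=10: tenure < 20 or dept in ('sales', 'legal') → 108464
emp_id=11: tenure < 20 or dept in ('sales', 'legal') → 118034
emp_id=12: tenure < 7 → 32594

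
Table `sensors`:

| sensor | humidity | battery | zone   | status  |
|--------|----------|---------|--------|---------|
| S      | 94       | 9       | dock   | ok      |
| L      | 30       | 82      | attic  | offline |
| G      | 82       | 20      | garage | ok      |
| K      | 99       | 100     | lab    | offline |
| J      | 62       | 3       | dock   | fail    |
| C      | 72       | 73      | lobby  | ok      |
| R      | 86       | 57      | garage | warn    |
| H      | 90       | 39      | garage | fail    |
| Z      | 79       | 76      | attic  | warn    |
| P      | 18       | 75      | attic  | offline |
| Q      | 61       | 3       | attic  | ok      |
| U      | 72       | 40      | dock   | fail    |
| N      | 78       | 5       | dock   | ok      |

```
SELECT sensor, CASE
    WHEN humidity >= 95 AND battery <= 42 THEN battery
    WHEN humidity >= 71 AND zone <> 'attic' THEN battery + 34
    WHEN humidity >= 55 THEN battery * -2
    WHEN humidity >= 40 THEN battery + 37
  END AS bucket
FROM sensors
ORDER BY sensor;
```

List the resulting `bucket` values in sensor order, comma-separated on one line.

sensor=C: humidity >= 71 AND zone <> 'attic' → 107
sensor=G: humidity >= 71 AND zone <> 'attic' → 54
sensor=H: humidity >= 71 AND zone <> 'attic' → 73
sensor=J: humidity >= 55 → -6
sensor=K: humidity >= 71 AND zone <> 'attic' → 134
sensor=L: (no match → NULL) → NULL
sensor=N: humidity >= 71 AND zone <> 'attic' → 39
sensor=P: (no match → NULL) → NULL
sensor=Q: humidity >= 55 → -6
sensor=R: humidity >= 71 AND zone <> 'attic' → 91
sensor=S: humidity >= 71 AND zone <> 'attic' → 43
sensor=U: humidity >= 71 AND zone <> 'attic' → 74
sensor=Z: humidity >= 55 → -152

107, 54, 73, -6, 134, NULL, 39, NULL, -6, 91, 43, 74, -152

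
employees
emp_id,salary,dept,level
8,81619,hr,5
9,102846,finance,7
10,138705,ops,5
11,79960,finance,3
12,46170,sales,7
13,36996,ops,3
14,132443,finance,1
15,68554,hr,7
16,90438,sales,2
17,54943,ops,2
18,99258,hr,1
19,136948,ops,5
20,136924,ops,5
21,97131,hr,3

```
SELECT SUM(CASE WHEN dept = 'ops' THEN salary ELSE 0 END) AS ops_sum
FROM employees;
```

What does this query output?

emp_id=8: ✗
emp_id=9: ✗
emp_id=10: ✓ → 138705
emp_id=11: ✗
emp_id=12: ✗
emp_id=13: ✓ → 36996
emp_id=14: ✗
emp_id=15: ✗
emp_id=16: ✗
emp_id=17: ✓ → 54943
emp_id=18: ✗
emp_id=19: ✓ → 136948
emp_id=20: ✓ → 136924
emp_id=21: ✗
ops_sum = 138705 + 36996 + 54943 + 136948 + 136924 = 504516

504516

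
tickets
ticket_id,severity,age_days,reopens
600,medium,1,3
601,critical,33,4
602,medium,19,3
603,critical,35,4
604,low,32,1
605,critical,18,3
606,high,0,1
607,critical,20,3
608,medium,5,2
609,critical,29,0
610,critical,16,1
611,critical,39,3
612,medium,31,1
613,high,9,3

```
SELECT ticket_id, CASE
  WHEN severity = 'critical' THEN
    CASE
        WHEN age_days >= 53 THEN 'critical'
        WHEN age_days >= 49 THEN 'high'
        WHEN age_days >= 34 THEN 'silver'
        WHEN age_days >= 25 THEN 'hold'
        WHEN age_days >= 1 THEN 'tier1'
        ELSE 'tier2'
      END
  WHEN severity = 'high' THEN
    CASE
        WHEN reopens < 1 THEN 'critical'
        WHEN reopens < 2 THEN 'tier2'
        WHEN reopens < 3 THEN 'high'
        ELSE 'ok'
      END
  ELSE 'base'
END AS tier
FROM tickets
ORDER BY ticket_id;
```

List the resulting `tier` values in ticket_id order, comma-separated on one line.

ticket_id=600: severity='medium' → outer ELSE → base
ticket_id=601: severity='critical' → inner[age_days >= 25] → hold
ticket_id=602: severity='medium' → outer ELSE → base
ticket_id=603: severity='critical' → inner[age_days >= 34] → silver
ticket_id=604: severity='low' → outer ELSE → base
ticket_id=605: severity='critical' → inner[age_days >= 1] → tier1
ticket_id=606: severity='high' → inner[reopens < 2] → tier2
ticket_id=607: severity='critical' → inner[age_days >= 1] → tier1
ticket_id=608: severity='medium' → outer ELSE → base
ticket_id=609: severity='critical' → inner[age_days >= 25] → hold
ticket_id=610: severity='critical' → inner[age_days >= 1] → tier1
ticket_id=611: severity='critical' → inner[age_days >= 34] → silver
ticket_id=612: severity='medium' → outer ELSE → base
ticket_id=613: severity='high' → inner[ELSE] → ok

base, hold, base, silver, base, tier1, tier2, tier1, base, hold, tier1, silver, base, ok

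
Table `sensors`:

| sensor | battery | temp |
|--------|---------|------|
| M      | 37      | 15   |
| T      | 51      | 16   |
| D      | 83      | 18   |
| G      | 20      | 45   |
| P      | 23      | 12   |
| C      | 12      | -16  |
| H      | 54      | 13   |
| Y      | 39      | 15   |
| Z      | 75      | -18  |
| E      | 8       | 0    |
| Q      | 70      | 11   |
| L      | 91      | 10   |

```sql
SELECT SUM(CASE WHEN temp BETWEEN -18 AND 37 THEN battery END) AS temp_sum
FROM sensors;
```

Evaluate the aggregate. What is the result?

543

sensor=M: ✓ → 37
sensor=T: ✓ → 51
sensor=D: ✓ → 83
sensor=G: ✗
sensor=P: ✓ → 23
sensor=C: ✓ → 12
sensor=H: ✓ → 54
sensor=Y: ✓ → 39
sensor=Z: ✓ → 75
sensor=E: ✓ → 8
sensor=Q: ✓ → 70
sensor=L: ✓ → 91
temp_sum = 37 + 51 + 83 + 23 + 12 + 54 + 39 + 75 + 8 + 70 + 91 = 543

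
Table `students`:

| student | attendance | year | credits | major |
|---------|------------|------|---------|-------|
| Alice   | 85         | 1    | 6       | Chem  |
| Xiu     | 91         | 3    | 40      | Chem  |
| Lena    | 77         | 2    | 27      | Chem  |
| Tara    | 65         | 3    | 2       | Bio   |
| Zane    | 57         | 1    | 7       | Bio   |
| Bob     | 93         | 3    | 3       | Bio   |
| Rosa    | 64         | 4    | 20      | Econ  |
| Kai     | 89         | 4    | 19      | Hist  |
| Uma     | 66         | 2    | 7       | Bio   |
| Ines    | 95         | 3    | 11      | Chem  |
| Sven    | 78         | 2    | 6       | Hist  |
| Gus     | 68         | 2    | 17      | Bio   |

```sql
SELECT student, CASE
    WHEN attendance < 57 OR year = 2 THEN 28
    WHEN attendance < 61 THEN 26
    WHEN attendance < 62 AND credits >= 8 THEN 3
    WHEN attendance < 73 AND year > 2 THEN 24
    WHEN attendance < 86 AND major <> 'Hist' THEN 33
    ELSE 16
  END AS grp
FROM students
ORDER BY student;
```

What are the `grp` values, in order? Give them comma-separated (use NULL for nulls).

student=Alice: attendance < 86 AND major <> 'Hist' → 33
student=Bob: ELSE → 16
student=Gus: attendance < 57 OR year = 2 → 28
student=Ines: ELSE → 16
student=Kai: ELSE → 16
student=Lena: attendance < 57 OR year = 2 → 28
student=Rosa: attendance < 73 AND year > 2 → 24
student=Sven: attendance < 57 OR year = 2 → 28
student=Tara: attendance < 73 AND year > 2 → 24
student=Uma: attendance < 57 OR year = 2 → 28
student=Xiu: ELSE → 16
student=Zane: attendance < 61 → 26

33, 16, 28, 16, 16, 28, 24, 28, 24, 28, 16, 26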